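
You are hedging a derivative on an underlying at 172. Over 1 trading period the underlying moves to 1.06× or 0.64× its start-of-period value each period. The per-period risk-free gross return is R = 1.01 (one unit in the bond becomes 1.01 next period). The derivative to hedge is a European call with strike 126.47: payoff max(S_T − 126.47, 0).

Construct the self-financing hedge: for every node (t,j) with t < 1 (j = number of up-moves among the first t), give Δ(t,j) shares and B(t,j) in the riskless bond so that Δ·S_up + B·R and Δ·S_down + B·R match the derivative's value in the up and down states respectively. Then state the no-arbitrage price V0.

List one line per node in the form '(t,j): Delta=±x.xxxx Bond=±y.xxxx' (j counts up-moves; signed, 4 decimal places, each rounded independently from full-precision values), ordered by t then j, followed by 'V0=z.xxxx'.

(0,0): Delta=0.7731 Bond=-84.2621
V0=48.7140

Risk-neutral probability p* = (R−d)/(u−d) = (1.01−0.64)/(1.06−0.64) = 0.8810.
Terminal payoffs: V(1,0)=0.0000, V(1,1)=55.8500
Node (0,0) S=172.0000: V=(p*·55.8500+(1−p*)·0.0000)/1.01=48.7140; Δ=(55.8500−0.0000)/(182.3200−110.0800)=0.7731; B=V−Δ·S=-84.2621
Root portfolio cost Δ·172+B reproduces V0=48.7140.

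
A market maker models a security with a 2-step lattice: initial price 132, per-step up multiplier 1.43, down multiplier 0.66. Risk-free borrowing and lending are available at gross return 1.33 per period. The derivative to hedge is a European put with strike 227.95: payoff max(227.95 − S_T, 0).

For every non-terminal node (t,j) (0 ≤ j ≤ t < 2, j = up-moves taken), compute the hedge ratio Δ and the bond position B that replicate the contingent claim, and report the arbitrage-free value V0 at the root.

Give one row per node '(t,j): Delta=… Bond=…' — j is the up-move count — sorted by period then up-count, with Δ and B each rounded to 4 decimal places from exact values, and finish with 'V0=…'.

(0,0): Delta=-0.7298 Bond=111.1666
(1,0): Delta=-1.0000 Bond=171.3910
(1,1): Delta=-0.7112 Bond=144.3383
V0=14.8323

Under the risk-neutral measure, an up-move has probability p* = (R−d)/(u−d) = 0.8701 and values discount at R = 1.33.
Terminal values V(2,·): V(2,0)=170.4508, V(2,1)=103.3684, V(2,2)=0.0000
(1,0): S=87.1200. Δ = (V_up−V_dn)/(S_up−S_dn) = (103.3684−170.4508)/(124.5816−57.4992) = -1.0000. V = [p*·103.3684 + (1−p*)·170.4508]/1.33 = 84.2710. B = V − Δ·S = 171.3910.
(1,1): S=188.7600. Δ = (V_up−V_dn)/(S_up−S_dn) = (0.0000−103.3684)/(269.9268−124.5816) = -0.7112. V = [p*·0.0000 + (1−p*)·103.3684]/1.33 = 10.0936. B = V − Δ·S = 144.3383.
(0,0): S=132.0000. Δ = (V_up−V_dn)/(S_up−S_dn) = (10.0936−84.2710)/(188.7600−87.1200) = -0.7298. V = [p*·10.0936 + (1−p*)·84.2710]/1.33 = 14.8323. B = V − Δ·S = 111.1666.
Root portfolio cost Δ·132+B reproduces V0=14.8323.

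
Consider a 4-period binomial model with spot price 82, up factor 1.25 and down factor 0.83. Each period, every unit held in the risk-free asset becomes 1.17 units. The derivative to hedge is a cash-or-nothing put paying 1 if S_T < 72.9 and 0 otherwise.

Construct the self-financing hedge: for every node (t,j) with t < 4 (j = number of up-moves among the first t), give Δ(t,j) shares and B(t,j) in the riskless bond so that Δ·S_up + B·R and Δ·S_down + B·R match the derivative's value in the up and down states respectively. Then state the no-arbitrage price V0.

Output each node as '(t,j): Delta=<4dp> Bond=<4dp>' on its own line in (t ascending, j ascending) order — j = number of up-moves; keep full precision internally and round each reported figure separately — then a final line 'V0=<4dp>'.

No-arbitrage ⇒ martingale measure with p* = (R−d)/(u−d) = 0.8095.
Terminal payoffs: V(4,0)=1.0000, V(4,1)=1.0000, V(4,2)=0.0000, V(4,3)=0.0000, V(4,4)=0.0000
  t=3,j=0: stock 46.8865 → up 58.6082 (V=1.0000), down 38.9158 (V=1.0000). Price 0.8547; hedge Δ=0.0000, bond B=0.8547.
  t=3,j=1: stock 70.6122 → up 88.2653 (V=0.0000), down 58.6082 (V=1.0000). Price 0.1628; hedge Δ=-0.0337, bond B=2.5438.
  t=3,j=2: stock 106.3438 → up 132.9297 (V=0.0000), down 88.2653 (V=0.0000). Price 0.0000; hedge Δ=0.0000, bond B=0.0000.
  t=3,j=3: stock 160.1562 → up 200.1953 (V=0.0000), down 132.9297 (V=0.0000). Price 0.0000; hedge Δ=0.0000, bond B=0.0000.
  t=2,j=0: stock 56.4898 → up 70.6122 (V=0.1628), down 46.8865 (V=0.8547). Price 0.2518; hedge Δ=-0.0292, bond B=1.8992.
  t=2,j=1: stock 85.0750 → up 106.3438 (V=0.0000), down 70.6123 (V=0.1628). Price 0.0265; hedge Δ=-0.0046, bond B=0.4141.
  t=2,j=2: stock 128.1250 → up 160.1562 (V=0.0000), down 106.3438 (V=0.0000). Price 0.0000; hedge Δ=0.0000, bond B=0.0000.
  t=1,j=0: stock 68.0600 → up 85.0750 (V=0.0265), down 56.4898 (V=0.2518). Price 0.0593; hedge Δ=-0.0079, bond B=0.5957.
  t=1,j=1: stock 102.5000 → up 128.1250 (V=0.0000), down 85.0750 (V=0.0265). Price 0.0043; hedge Δ=-0.0006, bond B=0.0674.
  t=0,j=0: stock 82.0000 → up 102.5000 (V=0.0043), down 68.0600 (V=0.0593). Price 0.0126; hedge Δ=-0.0016, bond B=0.1436.
Each (Δ,B) replicates both successor values, so the strategy is self-financing and V0 is arbitrage-free.

(0,0): Delta=-0.0016 Bond=0.1436
(1,0): Delta=-0.0079 Bond=0.5957
(1,1): Delta=-0.0006 Bond=0.0674
(2,0): Delta=-0.0292 Bond=1.8992
(2,1): Delta=-0.0046 Bond=0.4141
(2,2): Delta=0.0000 Bond=0.0000
(3,0): Delta=0.0000 Bond=0.8547
(3,1): Delta=-0.0337 Bond=2.5438
(3,2): Delta=0.0000 Bond=0.0000
(3,3): Delta=0.0000 Bond=0.0000
V0=0.0126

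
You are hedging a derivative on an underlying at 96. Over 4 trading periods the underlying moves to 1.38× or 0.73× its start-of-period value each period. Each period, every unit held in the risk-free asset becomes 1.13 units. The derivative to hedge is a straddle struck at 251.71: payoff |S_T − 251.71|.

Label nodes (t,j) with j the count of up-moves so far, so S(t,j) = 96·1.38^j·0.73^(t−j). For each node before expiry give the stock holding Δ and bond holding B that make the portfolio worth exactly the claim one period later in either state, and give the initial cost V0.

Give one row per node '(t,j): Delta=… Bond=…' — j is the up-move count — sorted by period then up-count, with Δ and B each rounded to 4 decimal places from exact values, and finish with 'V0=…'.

Under the risk-neutral measure, an up-move has probability p* = (R−d)/(u−d) = 0.6154 and values discount at R = 1.13.
Payoff layer (t=4): V(4,0)=224.4477, V(4,1)=200.1730, V(4,2)=154.2839, V(4,3)=67.5347, V(4,4)=96.4570
(3,0): S=37.3456. Δ = (V_up−V_dn)/(S_up−S_dn) = (200.1730−224.4477)/(51.5370−27.2623) = -1.0000. V = [p*·200.1730 + (1−p*)·224.4477]/1.13 = 185.4066. B = V − Δ·S = 222.7522.
(3,1): S=70.5986. Δ = (V_up−V_dn)/(S_up−S_dn) = (154.2839−200.1730)/(97.4261−51.5370) = -1.0000. V = [p*·154.2839 + (1−p*)·200.1730]/1.13 = 152.1536. B = V − Δ·S = 222.7522.
(3,2): S=133.4604. Δ = (V_up−V_dn)/(S_up−S_dn) = (67.5347−154.2839)/(184.1753−97.4261) = -1.0000. V = [p*·67.5347 + (1−p*)·154.2839]/1.13 = 89.2919. B = V − Δ·S = 222.7522.
(3,3): S=252.2949. Δ = (V_up−V_dn)/(S_up−S_dn) = (96.4570−67.5347)/(348.1670−184.1753) = 0.1764. V = [p*·96.4570 + (1−p*)·67.5347]/1.13 = 75.5160. B = V − Δ·S = 31.0202.
(2,0): S=51.1584. Δ = (V_up−V_dn)/(S_up−S_dn) = (152.1536−185.4066)/(70.5986−37.3456) = -1.0000. V = [p*·152.1536 + (1−p*)·185.4066]/1.13 = 145.9675. B = V − Δ·S = 197.1259.
(2,1): S=96.7104. Δ = (V_up−V_dn)/(S_up−S_dn) = (89.2919−152.1536)/(133.4604−70.5986) = -1.0000. V = [p*·89.2919 + (1−p*)·152.1536]/1.13 = 100.4155. B = V − Δ·S = 197.1259.
(2,2): S=182.8224. Δ = (V_up−V_dn)/(S_up−S_dn) = (75.5160−89.2919)/(252.2949−133.4604) = -0.1159. V = [p*·75.5160 + (1−p*)·89.2919]/1.13 = 71.5172. B = V − Δ·S = 92.7108.
(1,0): S=70.0800. Δ = (V_up−V_dn)/(S_up−S_dn) = (100.4155−145.9675)/(96.7104−51.1584) = -1.0000. V = [p*·100.4155 + (1−p*)·145.9675]/1.13 = 104.3677. B = V − Δ·S = 174.4477.
(1,1): S=132.4800. Δ = (V_up−V_dn)/(S_up−S_dn) = (71.5172−100.4155)/(182.8224−96.7104) = -0.3356. V = [p*·71.5172 + (1−p*)·100.4155]/1.13 = 73.1256. B = V − Δ·S = 117.5845.
(0,0): S=96.0000. Δ = (V_up−V_dn)/(S_up−S_dn) = (73.1256−104.3677)/(132.4800−70.0800) = -0.5007. V = [p*·73.1256 + (1−p*)·104.3677]/1.13 = 75.3467. B = V − Δ·S = 123.4114.
Root portfolio cost Δ·96+B reproduces V0=75.3467.

(0,0): Delta=-0.5007 Bond=123.4114
(1,0): Delta=-1.0000 Bond=174.4477
(1,1): Delta=-0.3356 Bond=117.5845
(2,0): Delta=-1.0000 Bond=197.1259
(2,1): Delta=-1.0000 Bond=197.1259
(2,2): Delta=-0.1159 Bond=92.7108
(3,0): Delta=-1.0000 Bond=222.7522
(3,1): Delta=-1.0000 Bond=222.7522
(3,2): Delta=-1.0000 Bond=222.7522
(3,3): Delta=0.1764 Bond=31.0202
V0=75.3467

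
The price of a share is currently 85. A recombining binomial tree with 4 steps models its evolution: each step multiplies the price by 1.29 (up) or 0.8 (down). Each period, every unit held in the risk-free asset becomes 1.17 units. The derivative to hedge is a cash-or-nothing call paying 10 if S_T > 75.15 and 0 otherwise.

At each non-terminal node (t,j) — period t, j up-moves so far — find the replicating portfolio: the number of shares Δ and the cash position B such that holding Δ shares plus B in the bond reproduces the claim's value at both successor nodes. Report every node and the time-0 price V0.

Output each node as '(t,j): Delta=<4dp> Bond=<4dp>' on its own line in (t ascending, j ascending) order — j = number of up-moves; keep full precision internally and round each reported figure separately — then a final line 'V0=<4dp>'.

Risk-neutral probability p* = (R−d)/(u−d) = (1.17−0.8)/(1.29−0.8) = 0.7551.
At expiry t=4: V(4,0)=0.0000, V(4,1)=0.0000, V(4,2)=10.0000, V(4,3)=10.0000, V(4,4)=10.0000
Node (3,0) S=43.5200: V=(p*·0.0000+(1−p*)·0.0000)/1.17=0.0000; Δ=(0.0000−0.0000)/(56.1408−34.8160)=0.0000; B=V−Δ·S=0.0000
Node (3,1) S=70.1760: V=(p*·10.0000+(1−p*)·0.0000)/1.17=6.4539; Δ=(10.0000−0.0000)/(90.5270−56.1408)=0.2908; B=V−Δ·S=-13.9543
Node (3,2) S=113.1588: V=(p*·10.0000+(1−p*)·10.0000)/1.17=8.5470; Δ=(10.0000−10.0000)/(145.9749−90.5270)=0.0000; B=V−Δ·S=8.5470
Node (3,3) S=182.4686: V=(p*·10.0000+(1−p*)·10.0000)/1.17=8.5470; Δ=(10.0000−10.0000)/(235.3844−145.9749)=0.0000; B=V−Δ·S=8.5470
Node (2,0) S=54.4000: V=(p*·6.4539+(1−p*)·0.0000)/1.17=4.1652; Δ=(6.4539−0.0000)/(70.1760−43.5200)=0.2421; B=V−Δ·S=-9.0059
Node (2,1) S=87.7200: V=(p*·8.5470+(1−p*)·6.4539)/1.17=6.8670; Δ=(8.5470−6.4539)/(113.1588−70.1760)=0.0487; B=V−Δ·S=2.5953
Node (2,2) S=141.4485: V=(p*·8.5470+(1−p*)·8.5470)/1.17=7.3051; Δ=(8.5470−8.5470)/(182.4686−113.1588)=0.0000; B=V−Δ·S=7.3051
Node (1,0) S=68.0000: V=(p*·6.8670+(1−p*)·4.1652)/1.17=5.3037; Δ=(6.8670−4.1652)/(87.7200−54.4000)=0.0811; B=V−Δ·S=-0.2101
Node (1,1) S=109.6500: V=(p*·7.3051+(1−p*)·6.8670)/1.17=6.1520; Δ=(7.3051−6.8670)/(141.4485−87.7200)=0.0082; B=V−Δ·S=5.2579
Node (0,0) S=85.0000: V=(p*·6.1520+(1−p*)·5.3037)/1.17=5.0806; Δ=(6.1520−5.3037)/(109.6500−68.0000)=0.0204; B=V−Δ·S=3.3494
Each (Δ,B) replicates both successor values, so the strategy is self-financing and V0 is arbitrage-free.

(0,0): Delta=0.0204 Bond=3.3494
(1,0): Delta=0.0811 Bond=-0.2101
(1,1): Delta=0.0082 Bond=5.2579
(2,0): Delta=0.2421 Bond=-9.0059
(2,1): Delta=0.0487 Bond=2.5953
(2,2): Delta=0.0000 Bond=7.3051
(3,0): Delta=0.0000 Bond=0.0000
(3,1): Delta=0.2908 Bond=-13.9543
(3,2): Delta=0.0000 Bond=8.5470
(3,3): Delta=0.0000 Bond=8.5470
V0=5.0806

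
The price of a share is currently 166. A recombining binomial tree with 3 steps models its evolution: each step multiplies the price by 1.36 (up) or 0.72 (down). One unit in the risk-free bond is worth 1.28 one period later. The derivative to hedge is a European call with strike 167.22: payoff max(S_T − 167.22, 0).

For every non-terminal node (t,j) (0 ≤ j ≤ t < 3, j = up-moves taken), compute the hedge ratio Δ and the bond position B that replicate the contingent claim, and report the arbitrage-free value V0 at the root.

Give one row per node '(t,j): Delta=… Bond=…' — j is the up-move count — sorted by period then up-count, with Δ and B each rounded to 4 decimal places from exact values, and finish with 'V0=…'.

The replicating-portfolio and risk-neutral prices coincide; use p* = (1.28−0.72)/(1.36−0.72) = 0.8750 for the latter.
Terminal values V(3,·): V(3,0)=0.0000, V(3,1)=0.0000, V(3,2)=53.8442, V(3,3)=250.3457
(2,0): S=86.0544. Δ = (V_up−V_dn)/(S_up−S_dn) = (0.0000−0.0000)/(117.0340−61.9592) = 0.0000. V = [p*·0.0000 + (1−p*)·0.0000]/1.28 = 0.0000. B = V − Δ·S = 0.0000.
(2,1): S=162.5472. Δ = (V_up−V_dn)/(S_up−S_dn) = (53.8442−0.0000)/(221.0642−117.0340) = 0.5176. V = [p*·53.8442 + (1−p*)·0.0000]/1.28 = 36.8076. B = V − Δ·S = -47.3240.
(2,2): S=307.0336. Δ = (V_up−V_dn)/(S_up−S_dn) = (250.3457−53.8442)/(417.5657−221.0642) = 1.0000. V = [p*·250.3457 + (1−p*)·53.8442]/1.28 = 176.3930. B = V − Δ·S = -130.6406.
(1,0): S=119.5200. Δ = (V_up−V_dn)/(S_up−S_dn) = (36.8076−0.0000)/(162.5472−86.0544) = 0.4812. V = [p*·36.8076 + (1−p*)·0.0000]/1.28 = 25.1614. B = V − Δ·S = -32.3504.
(1,1): S=225.7600. Δ = (V_up−V_dn)/(S_up−S_dn) = (176.3930−36.8076)/(307.0336−162.5472) = 0.9661. V = [p*·176.3930 + (1−p*)·36.8076]/1.28 = 124.1756. B = V − Δ·S = -93.9266.
(0,0): S=166.0000. Δ = (V_up−V_dn)/(S_up−S_dn) = (124.1756−25.1614)/(225.7600−119.5200) = 0.9320. V = [p*·124.1756 + (1−p*)·25.1614]/1.28 = 87.3428. B = V − Δ·S = -67.3669.
Each (Δ,B) replicates both successor values, so the strategy is self-financing and V0 is arbitrage-free.

(0,0): Delta=0.9320 Bond=-67.3669
(1,0): Delta=0.4812 Bond=-32.3504
(1,1): Delta=0.9661 Bond=-93.9266
(2,0): Delta=0.0000 Bond=0.0000
(2,1): Delta=0.5176 Bond=-47.3240
(2,2): Delta=1.0000 Bond=-130.6406
V0=87.3428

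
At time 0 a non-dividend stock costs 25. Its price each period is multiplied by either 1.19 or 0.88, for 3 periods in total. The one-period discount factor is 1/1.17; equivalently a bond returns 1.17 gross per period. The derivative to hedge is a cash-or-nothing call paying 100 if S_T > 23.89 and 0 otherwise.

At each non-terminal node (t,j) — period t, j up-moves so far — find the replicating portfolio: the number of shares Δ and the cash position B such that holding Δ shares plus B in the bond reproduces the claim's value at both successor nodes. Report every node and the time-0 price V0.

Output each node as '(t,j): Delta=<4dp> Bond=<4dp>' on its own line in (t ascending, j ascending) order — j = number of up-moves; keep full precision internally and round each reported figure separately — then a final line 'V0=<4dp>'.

(0,0): Delta=1.1378 Bond=33.2462
(1,0): Delta=11.7237 Bond=-193.9928
(1,1): Delta=0.5979 Bond=54.9596
(2,0): Delta=0.0000 Bond=0.0000
(2,1): Delta=12.3216 Bond=-242.6248
(2,2): Delta=0.0000 Bond=85.4701
V0=61.6909

The replicating-portfolio and risk-neutral prices coincide; use p* = (1.17−0.88)/(1.19−0.88) = 0.9355 for the latter.
Payoff layer (t=3): V(3,0)=0.0000, V(3,1)=0.0000, V(3,2)=100.0000, V(3,3)=100.0000
Node (2,0) S=19.3600: V=(p*·0.0000+(1−p*)·0.0000)/1.17=0.0000; Δ=(0.0000−0.0000)/(23.0384−17.0368)=0.0000; B=V−Δ·S=0.0000
Node (2,1) S=26.1800: V=(p*·100.0000+(1−p*)·0.0000)/1.17=79.9559; Δ=(100.0000−0.0000)/(31.1542−23.0384)=12.3216; B=V−Δ·S=-242.6248
Node (2,2) S=35.4025: V=(p*·100.0000+(1−p*)·100.0000)/1.17=85.4701; Δ=(100.0000−100.0000)/(42.1290−31.1542)=0.0000; B=V−Δ·S=85.4701
Node (1,0) S=22.0000: V=(p*·79.9559+(1−p*)·0.0000)/1.17=63.9294; Δ=(79.9559−0.0000)/(26.1800−19.3600)=11.7237; B=V−Δ·S=-193.9928
Node (1,1) S=29.7500: V=(p*·85.4701+(1−p*)·79.9559)/1.17=72.7473; Δ=(85.4701−79.9559)/(35.4025−26.1800)=0.5979; B=V−Δ·S=54.9596
Node (0,0) S=25.0000: V=(p*·72.7473+(1−p*)·63.9294)/1.17=61.6909; Δ=(72.7473−63.9294)/(29.7500−22.0000)=1.1378; B=V−Δ·S=33.2462
The time-0 hedge costs 61.6909, which is the no-arbitrage price.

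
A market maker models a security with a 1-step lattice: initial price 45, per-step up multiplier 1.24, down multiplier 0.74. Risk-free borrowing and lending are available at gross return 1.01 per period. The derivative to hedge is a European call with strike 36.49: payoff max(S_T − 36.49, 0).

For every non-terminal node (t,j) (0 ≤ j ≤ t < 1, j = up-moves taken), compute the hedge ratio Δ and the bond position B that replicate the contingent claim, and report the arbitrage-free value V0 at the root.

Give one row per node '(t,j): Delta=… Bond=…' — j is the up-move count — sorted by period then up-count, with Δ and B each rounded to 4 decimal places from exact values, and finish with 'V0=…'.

(0,0): Delta=0.8582 Bond=-28.2958
V0=10.3242

The replicating-portfolio and risk-neutral prices coincide; use p* = (1.01−0.74)/(1.24−0.74) = 0.5400 for the latter.
Terminal payoffs: V(1,0)=0.0000, V(1,1)=19.3100
Node (0,0) S=45.0000: V=(p*·19.3100+(1−p*)·0.0000)/1.01=10.3242; Δ=(19.3100−0.0000)/(55.8000−33.3000)=0.8582; B=V−Δ·S=-28.2958
Check: Δ(0,0)·S0 + B(0,0) = 10.3242 = V0.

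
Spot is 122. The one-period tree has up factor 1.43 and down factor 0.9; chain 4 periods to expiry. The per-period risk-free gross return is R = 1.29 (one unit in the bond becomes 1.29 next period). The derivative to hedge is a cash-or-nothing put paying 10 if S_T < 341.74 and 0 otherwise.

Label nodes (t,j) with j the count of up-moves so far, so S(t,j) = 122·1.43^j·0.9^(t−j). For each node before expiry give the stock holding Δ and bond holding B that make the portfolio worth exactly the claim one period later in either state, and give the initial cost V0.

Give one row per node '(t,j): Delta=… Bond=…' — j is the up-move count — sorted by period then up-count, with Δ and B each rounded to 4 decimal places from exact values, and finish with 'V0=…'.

Since d<R<u, set p* = (R−d)/(u−d) = 0.7358; price each node as the discounted p*-expectation of its children.
At expiry t=4: V(4,0)=10.0000, V(4,1)=10.0000, V(4,2)=10.0000, V(4,3)=10.0000, V(4,4)=0.0000
(3,0): S=88.9380. Δ = (V_up−V_dn)/(S_up−S_dn) = (10.0000−10.0000)/(127.1813−80.0442) = 0.0000. V = [p*·10.0000 + (1−p*)·10.0000]/1.29 = 7.7519. B = V − Δ·S = 7.7519.
(3,1): S=141.3126. Δ = (V_up−V_dn)/(S_up−S_dn) = (10.0000−10.0000)/(202.0770−127.1813) = 0.0000. V = [p*·10.0000 + (1−p*)·10.0000]/1.29 = 7.7519. B = V − Δ·S = 7.7519.
(3,2): S=224.5300. Δ = (V_up−V_dn)/(S_up−S_dn) = (10.0000−10.0000)/(321.0779−202.0770) = 0.0000. V = [p*·10.0000 + (1−p*)·10.0000]/1.29 = 7.7519. B = V − Δ·S = 7.7519.
(3,3): S=356.7533. Δ = (V_up−V_dn)/(S_up−S_dn) = (0.0000−10.0000)/(510.1572−321.0779) = -0.0529. V = [p*·0.0000 + (1−p*)·10.0000]/1.29 = 2.0477. B = V − Δ·S = 20.9156.
(2,0): S=98.8200. Δ = (V_up−V_dn)/(S_up−S_dn) = (7.7519−7.7519)/(141.3126−88.9380) = 0.0000. V = [p*·7.7519 + (1−p*)·7.7519]/1.29 = 6.0093. B = V − Δ·S = 6.0093.
(2,1): S=157.0140. Δ = (V_up−V_dn)/(S_up−S_dn) = (7.7519−7.7519)/(224.5300−141.3126) = 0.0000. V = [p*·7.7519 + (1−p*)·7.7519]/1.29 = 6.0093. B = V − Δ·S = 6.0093.
(2,2): S=249.4778. Δ = (V_up−V_dn)/(S_up−S_dn) = (2.0477−7.7519)/(356.7533−224.5300) = -0.0431. V = [p*·2.0477 + (1−p*)·7.7519]/1.29 = 2.7554. B = V − Δ·S = 13.5181.
(1,0): S=109.8000. Δ = (V_up−V_dn)/(S_up−S_dn) = (6.0093−6.0093)/(157.0140−98.8200) = 0.0000. V = [p*·6.0093 + (1−p*)·6.0093]/1.29 = 4.6583. B = V − Δ·S = 4.6583.
(1,1): S=174.4600. Δ = (V_up−V_dn)/(S_up−S_dn) = (2.7554−6.0093)/(249.4778−157.0140) = -0.0352. V = [p*·2.7554 + (1−p*)·6.0093]/1.29 = 2.8023. B = V − Δ·S = 8.9416.
(0,0): S=122.0000. Δ = (V_up−V_dn)/(S_up−S_dn) = (2.8023−4.6583)/(174.4600−109.8000) = -0.0287. V = [p*·2.8023 + (1−p*)·4.6583]/1.29 = 2.5524. B = V − Δ·S = 6.0544.
Each (Δ,B) replicates both successor values, so the strategy is self-financing and V0 is arbitrage-free.

(0,0): Delta=-0.0287 Bond=6.0544
(1,0): Delta=0.0000 Bond=4.6583
(1,1): Delta=-0.0352 Bond=8.9416
(2,0): Delta=0.0000 Bond=6.0093
(2,1): Delta=0.0000 Bond=6.0093
(2,2): Delta=-0.0431 Bond=13.5181
(3,0): Delta=0.0000 Bond=7.7519
(3,1): Delta=0.0000 Bond=7.7519
(3,2): Delta=0.0000 Bond=7.7519
(3,3): Delta=-0.0529 Bond=20.9156
V0=2.5524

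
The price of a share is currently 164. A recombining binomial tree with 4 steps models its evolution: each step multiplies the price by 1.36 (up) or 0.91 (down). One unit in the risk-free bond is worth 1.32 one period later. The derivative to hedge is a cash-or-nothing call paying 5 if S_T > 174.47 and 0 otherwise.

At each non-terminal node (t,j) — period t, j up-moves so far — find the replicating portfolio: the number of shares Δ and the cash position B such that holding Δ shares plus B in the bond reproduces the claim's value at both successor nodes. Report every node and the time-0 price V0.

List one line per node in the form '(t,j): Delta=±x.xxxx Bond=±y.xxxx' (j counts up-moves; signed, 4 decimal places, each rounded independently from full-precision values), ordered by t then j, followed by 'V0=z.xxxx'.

No-arbitrage ⇒ martingale measure with p* = (R−d)/(u−d) = 0.9111.
Terminal values V(4,·): V(4,0)=0.0000, V(4,1)=0.0000, V(4,2)=5.0000, V(4,3)=5.0000, V(4,4)=5.0000
Node (3,0) S=123.5856: V=(p*·0.0000+(1−p*)·0.0000)/1.32=0.0000; Δ=(0.0000−0.0000)/(168.0765−112.4629)=0.0000; B=V−Δ·S=0.0000
Node (3,1) S=184.6994: V=(p*·5.0000+(1−p*)·0.0000)/1.32=3.4512; Δ=(5.0000−0.0000)/(251.1912−168.0765)=0.0602; B=V−Δ·S=-7.6599
Node (3,2) S=276.0343: V=(p*·5.0000+(1−p*)·5.0000)/1.32=3.7879; Δ=(5.0000−5.0000)/(375.4067−251.1912)=0.0000; B=V−Δ·S=3.7879
Node (3,3) S=412.5348: V=(p*·5.0000+(1−p*)·5.0000)/1.32=3.7879; Δ=(5.0000−5.0000)/(561.0473−375.4067)=0.0000; B=V−Δ·S=3.7879
Node (2,0) S=135.8084: V=(p*·3.4512+(1−p*)·0.0000)/1.32=2.3821; Δ=(3.4512−0.0000)/(184.6994−123.5856)=0.0565; B=V−Δ·S=-5.2872
Node (2,1) S=202.9664: V=(p*·3.7879+(1−p*)·3.4512)/1.32=2.8469; Δ=(3.7879−3.4512)/(276.0343−184.6994)=0.0037; B=V−Δ·S=2.0987
Node (2,2) S=303.3344: V=(p*·3.7879+(1−p*)·3.7879)/1.32=2.8696; Δ=(3.7879−3.7879)/(412.5348−276.0343)=0.0000; B=V−Δ·S=2.8696
Node (1,0) S=149.2400: V=(p*·2.8469+(1−p*)·2.3821)/1.32=2.1255; Δ=(2.8469−2.3821)/(202.9664−135.8084)=0.0069; B=V−Δ·S=1.0926
Node (1,1) S=223.0400: V=(p*·2.8696+(1−p*)·2.8469)/1.32=2.1724; Δ=(2.8696−2.8469)/(303.3344−202.9664)=0.0002; B=V−Δ·S=2.1220
Node (0,0) S=164.0000: V=(p*·2.1724+(1−p*)·2.1255)/1.32=1.6426; Δ=(2.1724−2.1255)/(223.0400−149.2400)=0.0006; B=V−Δ·S=1.5383
Each (Δ,B) replicates both successor values, so the strategy is self-financing and V0 is arbitrage-free.

(0,0): Delta=0.0006 Bond=1.5383
(1,0): Delta=0.0069 Bond=1.0926
(1,1): Delta=0.0002 Bond=2.1220
(2,0): Delta=0.0565 Bond=-5.2872
(2,1): Delta=0.0037 Bond=2.0987
(2,2): Delta=0.0000 Bond=2.8696
(3,0): Delta=0.0000 Bond=0.0000
(3,1): Delta=0.0602 Bond=-7.6599
(3,2): Delta=0.0000 Bond=3.7879
(3,3): Delta=0.0000 Bond=3.7879
V0=1.6426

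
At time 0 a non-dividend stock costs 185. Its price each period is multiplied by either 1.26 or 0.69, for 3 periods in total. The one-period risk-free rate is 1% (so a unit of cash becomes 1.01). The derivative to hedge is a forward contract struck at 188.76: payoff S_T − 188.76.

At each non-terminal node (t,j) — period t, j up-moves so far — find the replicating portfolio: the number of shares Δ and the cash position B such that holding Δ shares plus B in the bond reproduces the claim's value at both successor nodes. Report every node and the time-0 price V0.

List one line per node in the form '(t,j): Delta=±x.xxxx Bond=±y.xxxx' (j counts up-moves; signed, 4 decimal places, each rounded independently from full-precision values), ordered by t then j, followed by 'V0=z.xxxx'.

(0,0): Delta=1.0000 Bond=-183.2086
(1,0): Delta=1.0000 Bond=-185.0407
(1,1): Delta=1.0000 Bond=-185.0407
(2,0): Delta=1.0000 Bond=-186.8911
(2,1): Delta=1.0000 Bond=-186.8911
(2,2): Delta=1.0000 Bond=-186.8911
V0=1.7914

The replicating-portfolio and risk-neutral prices coincide; use p* = (1.01−0.69)/(1.26−0.69) = 0.5614 for the latter.
At expiry t=3: V(3,0)=-127.9858, V(3,1)=-77.7811, V(3,2)=13.8971, V(3,3)=181.3096
(2,0): S=88.0785. Δ = (V_up−V_dn)/(S_up−S_dn) = (-77.7811−-127.9858)/(110.9789−60.7742) = 1.0000. V = [p*·-77.7811 + (1−p*)·-127.9858]/1.01 = -98.8126. B = V − Δ·S = -186.8911.
(2,1): S=160.8390. Δ = (V_up−V_dn)/(S_up−S_dn) = (13.8971−-77.7811)/(202.6571−110.9789) = 1.0000. V = [p*·13.8971 + (1−p*)·-77.7811]/1.01 = -26.0521. B = V − Δ·S = -186.8911.
(2,2): S=293.7060. Δ = (V_up−V_dn)/(S_up−S_dn) = (181.3096−13.8971)/(370.0696−202.6571) = 1.0000. V = [p*·181.3096 + (1−p*)·13.8971]/1.01 = 106.8149. B = V − Δ·S = -186.8911.
(1,0): S=127.6500. Δ = (V_up−V_dn)/(S_up−S_dn) = (-26.0521−-98.8126)/(160.8390−88.0785) = 1.0000. V = [p*·-26.0521 + (1−p*)·-98.8126]/1.01 = -57.3907. B = V − Δ·S = -185.0407.
(1,1): S=233.1000. Δ = (V_up−V_dn)/(S_up−S_dn) = (106.8149−-26.0521)/(293.7060−160.8390) = 1.0000. V = [p*·106.8149 + (1−p*)·-26.0521]/1.01 = 48.0593. B = V − Δ·S = -185.0407.
(0,0): S=185.0000. Δ = (V_up−V_dn)/(S_up−S_dn) = (48.0593−-57.3907)/(233.1000−127.6500) = 1.0000. V = [p*·48.0593 + (1−p*)·-57.3907]/1.01 = 1.7914. B = V − Δ·S = -183.2086.
The time-0 hedge costs 1.7914, which is the no-arbitrage price.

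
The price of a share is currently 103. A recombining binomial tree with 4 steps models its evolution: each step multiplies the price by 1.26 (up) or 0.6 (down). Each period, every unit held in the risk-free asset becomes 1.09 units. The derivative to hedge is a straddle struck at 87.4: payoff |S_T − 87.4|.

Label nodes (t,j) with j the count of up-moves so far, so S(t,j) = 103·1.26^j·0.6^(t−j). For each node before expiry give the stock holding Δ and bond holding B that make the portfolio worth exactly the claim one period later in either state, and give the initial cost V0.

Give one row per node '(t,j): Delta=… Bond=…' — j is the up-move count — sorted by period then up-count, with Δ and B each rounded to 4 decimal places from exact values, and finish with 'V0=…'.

No-arbitrage ⇒ martingale measure with p* = (R−d)/(u−d) = 0.7424.
Terminal values V(4,·): V(4,0)=74.0512, V(4,1)=59.3675, V(4,2)=28.5318, V(4,3)=36.2232, V(4,4)=172.2088
Node (3,0) S=22.2480: V=(p*·59.3675+(1−p*)·74.0512)/1.09=57.9355; Δ=(59.3675−74.0512)/(28.0325−13.3488)=-1.0000; B=V−Δ·S=80.1835
Node (3,1) S=46.7208: V=(p*·28.5318+(1−p*)·59.3675)/1.09=33.4627; Δ=(28.5318−59.3675)/(58.8682−28.0325)=-1.0000; B=V−Δ·S=80.1835
Node (3,2) S=98.1137: V=(p*·36.2232+(1−p*)·28.5318)/1.09=31.4148; Δ=(36.2232−28.5318)/(123.6232−58.8682)=0.1188; B=V−Δ·S=19.7611
Node (3,3) S=206.0387: V=(p*·172.2088+(1−p*)·36.2232)/1.09=125.8552; Δ=(172.2088−36.2232)/(259.6088−123.6232)=1.0000; B=V−Δ·S=-80.1835
Node (2,0) S=37.0800: V=(p*·33.4627+(1−p*)·57.9355)/1.09=36.4828; Δ=(33.4627−57.9355)/(46.7208−22.2480)=-1.0000; B=V−Δ·S=73.5628
Node (2,1) S=77.8680: V=(p*·31.4148+(1−p*)·33.4627)/1.09=29.3048; Δ=(31.4148−33.4627)/(98.1137−46.7208)=-0.0398; B=V−Δ·S=32.4077
Node (2,2) S=163.5228: V=(p*·125.8552+(1−p*)·31.4148)/1.09=93.1465; Δ=(125.8552−31.4148)/(206.0387−98.1137)=0.8751; B=V−Δ·S=-49.9451
Node (1,0) S=61.8000: V=(p*·29.3048+(1−p*)·36.4828)/1.09=28.5814; Δ=(29.3048−36.4828)/(77.8680−37.0800)=-0.1760; B=V−Δ·S=39.4571
Node (1,1) S=129.7800: V=(p*·93.1465+(1−p*)·29.3048)/1.09=70.3692; Δ=(93.1465−29.3048)/(163.5228−77.8680)=0.7453; B=V−Δ·S=-26.3606
Node (0,0) S=103.0000: V=(p*·70.3692+(1−p*)·28.5814)/1.09=54.6841; Δ=(70.3692−28.5814)/(129.7800−61.8000)=0.6147; B=V−Δ·S=-8.6308
The time-0 hedge costs 54.6841, which is the no-arbitrage price.

(0,0): Delta=0.6147 Bond=-8.6308
(1,0): Delta=-0.1760 Bond=39.4571
(1,1): Delta=0.7453 Bond=-26.3606
(2,0): Delta=-1.0000 Bond=73.5628
(2,1): Delta=-0.0398 Bond=32.4077
(2,2): Delta=0.8751 Bond=-49.9451
(3,0): Delta=-1.0000 Bond=80.1835
(3,1): Delta=-1.0000 Bond=80.1835
(3,2): Delta=0.1188 Bond=19.7611
(3,3): Delta=1.0000 Bond=-80.1835
V0=54.6841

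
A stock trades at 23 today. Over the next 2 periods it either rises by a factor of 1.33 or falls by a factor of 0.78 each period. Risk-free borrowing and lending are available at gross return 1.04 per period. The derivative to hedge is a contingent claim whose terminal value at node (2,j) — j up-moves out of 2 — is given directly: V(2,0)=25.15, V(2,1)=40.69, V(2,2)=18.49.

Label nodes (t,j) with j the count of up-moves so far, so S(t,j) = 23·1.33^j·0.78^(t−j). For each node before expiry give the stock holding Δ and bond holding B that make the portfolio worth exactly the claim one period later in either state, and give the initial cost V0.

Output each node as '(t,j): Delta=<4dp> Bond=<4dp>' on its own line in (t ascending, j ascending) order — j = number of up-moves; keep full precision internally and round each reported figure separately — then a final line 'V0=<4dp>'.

(0,0): Delta=-0.1749 Bond=33.0612
(1,0): Delta=1.5749 Bond=2.9918
(1,1): Delta=-1.3195 Bond=69.3977
V0=29.0390

Under the risk-neutral measure, an up-move has probability p* = (R−d)/(u−d) = 0.4727 and values discount at R = 1.04.
Terminal values V(2,·): V(2,0)=25.1500, V(2,1)=40.6900, V(2,2)=18.4900
(1,0): S=17.9400. Δ = (V_up−V_dn)/(S_up−S_dn) = (40.6900−25.1500)/(23.8602−13.9932) = 1.5749. V = [p*·40.6900 + (1−p*)·25.1500]/1.04 = 31.2463. B = V − Δ·S = 2.9918.
(1,1): S=30.5900. Δ = (V_up−V_dn)/(S_up−S_dn) = (18.4900−40.6900)/(40.6847−23.8602) = -1.3195. V = [p*·18.4900 + (1−p*)·40.6900]/1.04 = 29.0341. B = V − Δ·S = 69.3977.
(0,0): S=23.0000. Δ = (V_up−V_dn)/(S_up−S_dn) = (29.0341−31.2463)/(30.5900−17.9400) = -0.1749. V = [p*·29.0341 + (1−p*)·31.2463]/1.04 = 29.0390. B = V − Δ·S = 33.0612.
The time-0 hedge costs 29.0390, which is the no-arbitrage price.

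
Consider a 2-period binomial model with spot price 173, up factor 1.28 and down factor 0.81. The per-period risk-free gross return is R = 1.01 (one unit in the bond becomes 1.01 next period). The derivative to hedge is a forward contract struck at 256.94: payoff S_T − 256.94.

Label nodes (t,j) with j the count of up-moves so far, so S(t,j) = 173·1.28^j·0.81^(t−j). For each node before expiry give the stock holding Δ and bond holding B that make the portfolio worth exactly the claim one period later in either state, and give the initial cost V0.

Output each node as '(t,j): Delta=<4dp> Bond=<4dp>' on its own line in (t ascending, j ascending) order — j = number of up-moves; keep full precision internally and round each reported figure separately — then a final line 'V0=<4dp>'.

(0,0): Delta=1.0000 Bond=-251.8773
(1,0): Delta=1.0000 Bond=-254.3960
(1,1): Delta=1.0000 Bond=-254.3960
V0=-78.8773

Risk-neutral probability p* = (R−d)/(u−d) = (1.01−0.81)/(1.28−0.81) = 0.4255.
Terminal payoffs: V(2,0)=-143.4347, V(2,1)=-77.5736, V(2,2)=26.5032
  t=1,j=0: stock 140.1300 → up 179.3664 (V=-77.5736), down 113.5053 (V=-143.4347). Price -114.2660; hedge Δ=1.0000, bond B=-254.3960.
  t=1,j=1: stock 221.4400 → up 283.4432 (V=26.5032), down 179.3664 (V=-77.5736). Price -32.9560; hedge Δ=1.0000, bond B=-254.3960.
  t=0,j=0: stock 173.0000 → up 221.4400 (V=-32.9560), down 140.1300 (V=-114.2660). Price -78.8773; hedge Δ=1.0000, bond B=-251.8773.
Each (Δ,B) replicates both successor values, so the strategy is self-financing and V0 is arbitrage-free.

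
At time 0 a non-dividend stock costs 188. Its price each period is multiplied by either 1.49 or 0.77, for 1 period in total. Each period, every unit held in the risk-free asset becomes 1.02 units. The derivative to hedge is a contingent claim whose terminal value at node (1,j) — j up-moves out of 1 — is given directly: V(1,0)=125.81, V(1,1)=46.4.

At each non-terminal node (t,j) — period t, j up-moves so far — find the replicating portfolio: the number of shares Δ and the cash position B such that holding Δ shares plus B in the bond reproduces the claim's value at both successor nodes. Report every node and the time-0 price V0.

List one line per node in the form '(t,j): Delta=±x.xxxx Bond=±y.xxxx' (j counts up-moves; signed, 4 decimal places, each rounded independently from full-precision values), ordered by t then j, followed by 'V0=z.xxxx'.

(0,0): Delta=-0.5867 Bond=206.6025
V0=96.3109

Since d<R<u, set p* = (R−d)/(u−d) = 0.3472; price each node as the discounted p*-expectation of its children.
Terminal payoffs: V(1,0)=125.8100, V(1,1)=46.4000
  t=0,j=0: stock 188.0000 → up 280.1200 (V=46.4000), down 144.7600 (V=125.8100). Price 96.3109; hedge Δ=-0.5867, bond B=206.6025.
Root portfolio cost Δ·188+B reproduces V0=96.3109.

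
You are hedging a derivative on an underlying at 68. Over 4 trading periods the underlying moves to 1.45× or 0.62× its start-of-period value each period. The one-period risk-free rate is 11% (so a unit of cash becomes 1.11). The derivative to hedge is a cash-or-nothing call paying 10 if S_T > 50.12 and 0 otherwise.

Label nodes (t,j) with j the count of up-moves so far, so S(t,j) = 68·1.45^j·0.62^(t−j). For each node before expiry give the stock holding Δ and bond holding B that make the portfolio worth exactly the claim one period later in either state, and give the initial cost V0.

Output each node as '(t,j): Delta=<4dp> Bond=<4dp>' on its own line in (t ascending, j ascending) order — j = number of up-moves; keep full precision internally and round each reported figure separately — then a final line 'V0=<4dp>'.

Under the risk-neutral measure, an up-move has probability p* = (R−d)/(u−d) = 0.5904 and values discount at R = 1.11.
Terminal payoffs: V(4,0)=0.0000, V(4,1)=0.0000, V(4,2)=10.0000, V(4,3)=10.0000, V(4,4)=10.0000
  t=3,j=0: stock 16.2063 → up 23.4991 (V=0.0000), down 10.0479 (V=0.0000). Price 0.0000; hedge Δ=0.0000, bond B=0.0000.
  t=3,j=1: stock 37.9018 → up 54.9577 (V=10.0000), down 23.4991 (V=0.0000). Price 5.3186; hedge Δ=0.3179, bond B=-6.7296.
  t=3,j=2: stock 88.6414 → up 128.5300 (V=10.0000), down 54.9577 (V=10.0000). Price 9.0090; hedge Δ=0.0000, bond B=9.0090.
  t=3,j=3: stock 207.3065 → up 300.5944 (V=10.0000), down 128.5300 (V=10.0000). Price 9.0090; hedge Δ=0.0000, bond B=9.0090.
  t=2,j=0: stock 26.1392 → up 37.9018 (V=5.3186), down 16.2063 (V=0.0000). Price 2.8287; hedge Δ=0.2451, bond B=-3.5792.
  t=2,j=1: stock 61.1320 → up 88.6414 (V=9.0090), down 37.9018 (V=5.3186). Price 6.7543; hedge Δ=0.0727, bond B=2.3080.
  t=2,j=2: stock 142.9700 → up 207.3065 (V=9.0090), down 88.6414 (V=9.0090). Price 8.1162; hedge Δ=0.0000, bond B=8.1162.
  t=1,j=0: stock 42.1600 → up 61.1320 (V=6.7543), down 26.1392 (V=2.8287). Price 4.6362; hedge Δ=0.1122, bond B=-0.0934.
  t=1,j=1: stock 98.6000 → up 142.9700 (V=8.1162), down 61.1320 (V=6.7543). Price 6.8093; hedge Δ=0.0166, bond B=5.1684.
  t=0,j=0: stock 68.0000 → up 98.6000 (V=6.8093), down 42.1600 (V=4.6362). Price 5.3326; hedge Δ=0.0385, bond B=2.7144.
The time-0 hedge costs 5.3326, which is the no-arbitrage price.

(0,0): Delta=0.0385 Bond=2.7144
(1,0): Delta=0.1122 Bond=-0.0934
(1,1): Delta=0.0166 Bond=5.1684
(2,0): Delta=0.2451 Bond=-3.5792
(2,1): Delta=0.0727 Bond=2.3080
(2,2): Delta=0.0000 Bond=8.1162
(3,0): Delta=0.0000 Bond=0.0000
(3,1): Delta=0.3179 Bond=-6.7296
(3,2): Delta=0.0000 Bond=9.0090
(3,3): Delta=0.0000 Bond=9.0090
V0=5.3326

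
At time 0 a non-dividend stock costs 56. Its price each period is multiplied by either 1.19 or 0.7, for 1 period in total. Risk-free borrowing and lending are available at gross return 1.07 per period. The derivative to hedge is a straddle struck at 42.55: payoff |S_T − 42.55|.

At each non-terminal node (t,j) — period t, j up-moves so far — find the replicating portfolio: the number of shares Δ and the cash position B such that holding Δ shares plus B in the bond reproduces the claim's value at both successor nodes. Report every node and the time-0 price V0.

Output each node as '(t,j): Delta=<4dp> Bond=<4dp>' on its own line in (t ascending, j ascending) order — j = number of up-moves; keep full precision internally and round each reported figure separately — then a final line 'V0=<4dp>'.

(0,0): Delta=0.7558 Bond=-24.5594
V0=17.7671

Since d<R<u, set p* = (R−d)/(u−d) = 0.7551; price each node as the discounted p*-expectation of its children.
Terminal payoffs: V(1,0)=3.3500, V(1,1)=24.0900
Node (0,0) S=56.0000: V=(p*·24.0900+(1−p*)·3.3500)/1.07=17.7671; Δ=(24.0900−3.3500)/(66.6400−39.2000)=0.7558; B=V−Δ·S=-24.5594
Root portfolio cost Δ·56+B reproduces V0=17.7671.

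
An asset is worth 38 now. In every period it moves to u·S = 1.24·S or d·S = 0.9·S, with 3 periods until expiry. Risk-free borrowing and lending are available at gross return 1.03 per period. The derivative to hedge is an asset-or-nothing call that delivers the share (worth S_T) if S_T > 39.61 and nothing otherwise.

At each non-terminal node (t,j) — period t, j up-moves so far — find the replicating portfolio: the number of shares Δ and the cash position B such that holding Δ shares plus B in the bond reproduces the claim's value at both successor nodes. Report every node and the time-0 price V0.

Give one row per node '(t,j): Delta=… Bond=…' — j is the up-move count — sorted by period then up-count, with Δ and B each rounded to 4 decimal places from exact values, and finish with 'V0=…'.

(0,0): Delta=2.0239 Bond=-60.1667
(1,0): Delta=1.6788 Bond=-50.1676
(1,1): Delta=2.4286 Bond=-81.0399
(2,0): Delta=0.0000 Bond=0.0000
(2,1): Delta=3.6471 Bond=-135.1437
(2,2): Delta=1.0000 Bond=0.0000
V0=16.7423

Risk-neutral probability p* = (R−d)/(u−d) = (1.03−0.9)/(1.24−0.9) = 0.3824.
Terminal payoffs: V(3,0)=0.0000, V(3,1)=0.0000, V(3,2)=52.5859, V(3,3)=72.4517
Node (2,0) S=30.7800: V=(p*·0.0000+(1−p*)·0.0000)/1.03=0.0000; Δ=(0.0000−0.0000)/(38.1672−27.7020)=0.0000; B=V−Δ·S=0.0000
Node (2,1) S=42.4080: V=(p*·52.5859+(1−p*)·0.0000)/1.03=19.5208; Δ=(52.5859−0.0000)/(52.5859−38.1672)=3.6471; B=V−Δ·S=-135.1437
Node (2,2) S=58.4288: V=(p*·72.4517+(1−p*)·52.5859)/1.03=58.4288; Δ=(72.4517−52.5859)/(72.4517−52.5859)=1.0000; B=V−Δ·S=0.0000
Node (1,0) S=34.2000: V=(p*·19.5208+(1−p*)·0.0000)/1.03=7.2464; Δ=(19.5208−0.0000)/(42.4080−30.7800)=1.6788; B=V−Δ·S=-50.1676
Node (1,1) S=47.1200: V=(p*·58.4288+(1−p*)·19.5208)/1.03=33.3955; Δ=(58.4288−19.5208)/(58.4288−42.4080)=2.4286; B=V−Δ·S=-81.0399
Node (0,0) S=38.0000: V=(p*·33.3955+(1−p*)·7.2464)/1.03=16.7423; Δ=(33.3955−7.2464)/(47.1200−34.2000)=2.0239; B=V−Δ·S=-60.1667
Each (Δ,B) replicates both successor values, so the strategy is self-financing and V0 is arbitrage-free.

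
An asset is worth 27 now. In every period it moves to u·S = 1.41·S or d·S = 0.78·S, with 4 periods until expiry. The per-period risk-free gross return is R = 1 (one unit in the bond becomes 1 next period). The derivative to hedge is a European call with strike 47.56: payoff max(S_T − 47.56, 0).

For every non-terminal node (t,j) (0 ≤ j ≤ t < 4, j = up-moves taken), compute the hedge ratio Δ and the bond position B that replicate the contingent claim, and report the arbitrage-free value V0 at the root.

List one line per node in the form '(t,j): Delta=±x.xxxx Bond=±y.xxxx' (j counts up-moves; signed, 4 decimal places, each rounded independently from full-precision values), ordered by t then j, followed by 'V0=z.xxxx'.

(0,0): Delta=0.2800 Bond=-5.4080
(1,0): Delta=0.1055 Bond=-1.7326
(1,1): Delta=0.4599 Bond=-12.2576
(2,0): Delta=0.0000 Bond=0.0000
(2,1): Delta=0.2142 Bond=-4.9616
(2,2): Delta=0.7132 Bond=-25.8548
(3,0): Delta=0.0000 Bond=0.0000
(3,1): Delta=0.0000 Bond=0.0000
(3,2): Delta=0.4351 Bond=-14.2082
(3,3): Delta=1.0000 Bond=-47.5600
V0=2.1519

Since d<R<u, set p* = (R−d)/(u−d) = 0.3492; price each node as the discounted p*-expectation of its children.
At expiry t=4: V(4,0)=0.0000, V(4,1)=0.0000, V(4,2)=0.0000, V(4,3)=11.4758, V(4,4)=59.1586
  t=3,j=0: stock 12.8129 → up 18.0662 (V=0.0000), down 9.9941 (V=0.0000). Price 0.0000; hedge Δ=0.0000, bond B=0.0000.
  t=3,j=1: stock 23.1618 → up 32.6581 (V=0.0000), down 18.0662 (V=0.0000). Price 0.0000; hedge Δ=0.0000, bond B=0.0000.
  t=3,j=2: stock 41.8694 → up 59.0358 (V=11.4758), down 32.6581 (V=0.0000). Price 4.0074; hedge Δ=0.4351, bond B=-14.2082.
  t=3,j=3: stock 75.6870 → up 106.7186 (V=59.1586), down 59.0358 (V=11.4758). Price 28.1270; hedge Δ=1.0000, bond B=-47.5600.
  t=2,j=0: stock 16.4268 → up 23.1618 (V=0.0000), down 12.8129 (V=0.0000). Price 0.0000; hedge Δ=0.0000, bond B=0.0000.
  t=2,j=1: stock 29.6946 → up 41.8694 (V=4.0074), down 23.1618 (V=0.0000). Price 1.3994; hedge Δ=0.2142, bond B=-4.9616.
  t=2,j=2: stock 53.6787 → up 75.6870 (V=28.1270), down 41.8694 (V=4.0074). Price 12.4301; hedge Δ=0.7132, bond B=-25.8548.
  t=1,j=0: stock 21.0600 → up 29.6946 (V=1.3994), down 16.4268 (V=0.0000). Price 0.4887; hedge Δ=0.1055, bond B=-1.7326.
  t=1,j=1: stock 38.0700 → up 53.6787 (V=12.4301), down 29.6946 (V=1.3994). Price 5.2514; hedge Δ=0.4599, bond B=-12.2576.
  t=0,j=0: stock 27.0000 → up 38.0700 (V=5.2514), down 21.0600 (V=0.4887). Price 2.1519; hedge Δ=0.2800, bond B=-5.4080.
Each (Δ,B) replicates both successor values, so the strategy is self-financing and V0 is arbitrage-free.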